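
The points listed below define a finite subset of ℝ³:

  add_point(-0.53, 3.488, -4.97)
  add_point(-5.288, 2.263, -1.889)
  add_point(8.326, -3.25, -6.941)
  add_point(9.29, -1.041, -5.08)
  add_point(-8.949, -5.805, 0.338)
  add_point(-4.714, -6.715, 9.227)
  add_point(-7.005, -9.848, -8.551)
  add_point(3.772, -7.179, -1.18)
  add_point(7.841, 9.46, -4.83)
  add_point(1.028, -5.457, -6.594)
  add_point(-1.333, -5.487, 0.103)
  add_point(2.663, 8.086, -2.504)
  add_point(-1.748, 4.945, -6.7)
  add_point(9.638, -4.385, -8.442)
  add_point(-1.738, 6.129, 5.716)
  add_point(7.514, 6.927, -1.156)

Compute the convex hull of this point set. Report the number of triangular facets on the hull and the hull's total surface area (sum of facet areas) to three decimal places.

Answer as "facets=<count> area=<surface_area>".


facets=20 area=955.039

12 of the 16 inputs are extreme points: [1, 3, 4, 5, 6, 7, 8, 11, 12, 13, 14, 15].

Triangle areas on the boundary:
  f1: (p14, p5, p4) → 65.7339
  f2: (p6, p5, p4) → 36.0239
  f3: (p15, p14, p8) → 20.9422
  f4: (p15, p14, p5) → 72.4759
  f5: (p12, p8, p13) → 73.1108
  f6: (p12, p6, p13) → 109.8684
  f7: (p7, p6, p13) → 64.3614
  f8: (p7, p6, p5) → 89.2750
  f9: (p11, p14, p8) → 16.6370
  f10: (p11, p12, p8) → 18.0148
  f11: (p11, p12, p14) → 32.3259
  f12: (p1, p14, p4) → 39.9473
  f13: (p1, p12, p14) → 29.4707
  f14: (p1, p6, p4) → 45.3903
  f15: (p1, p12, p6) → 45.4829
  f16: (p3, p15, p5) → 92.5226
  f17: (p3, p7, p5) → 44.4218
  f18: (p3, p7, p13) → 21.5273
  f19: (p3, p8, p13) → 17.4096
  f20: (p3, p15, p8) → 20.0977
Σ area = 955.039

Euler characteristic 12−30+20 = 2 ✓


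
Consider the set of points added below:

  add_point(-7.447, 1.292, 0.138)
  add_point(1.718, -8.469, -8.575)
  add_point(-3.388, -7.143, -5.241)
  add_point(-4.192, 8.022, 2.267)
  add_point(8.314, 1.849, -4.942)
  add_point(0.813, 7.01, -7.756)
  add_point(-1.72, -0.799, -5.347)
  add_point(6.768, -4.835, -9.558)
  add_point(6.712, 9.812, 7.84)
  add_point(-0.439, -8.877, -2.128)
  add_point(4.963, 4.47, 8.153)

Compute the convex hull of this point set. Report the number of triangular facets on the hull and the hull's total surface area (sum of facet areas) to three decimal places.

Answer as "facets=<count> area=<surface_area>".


facets=16 area=786.349

Points on the hull: [0, 1, 2, 3, 4, 5, 7, 8, 9, 10] (10 of 11).

Facet areas (half cross-product norm):
  f1: (p10, p9, p0) → 93.0977
  f2: (p10, p3, p0) → 43.5320
  f3: (p10, p3, p8) → 32.1373
  f4: (p10, p8, p4) → 38.7044
  f5: (p2, p9, p0) → 24.4776
  f6: (p2, p1, p9) → 14.0045
  f7: (p7, p1, p9) → 19.3006
  f8: (p7, p10, p4) → 43.7735
  f9: (p7, p10, p9) → 97.9555
  f10: (p5, p7, p4) → 39.0878
  f11: (p5, p8, p4) → 71.6519
  f12: (p5, p3, p8) → 69.5888
  f13: (p5, p3, p0) → 43.3148
  f14: (p5, p7, p1) → 41.7638
  f15: (p5, p2, p0) → 67.5579
  f16: (p5, p2, p1) → 46.4008
Σ area = 786.349

Euler characteristic 10−24+16 = 2 ✓


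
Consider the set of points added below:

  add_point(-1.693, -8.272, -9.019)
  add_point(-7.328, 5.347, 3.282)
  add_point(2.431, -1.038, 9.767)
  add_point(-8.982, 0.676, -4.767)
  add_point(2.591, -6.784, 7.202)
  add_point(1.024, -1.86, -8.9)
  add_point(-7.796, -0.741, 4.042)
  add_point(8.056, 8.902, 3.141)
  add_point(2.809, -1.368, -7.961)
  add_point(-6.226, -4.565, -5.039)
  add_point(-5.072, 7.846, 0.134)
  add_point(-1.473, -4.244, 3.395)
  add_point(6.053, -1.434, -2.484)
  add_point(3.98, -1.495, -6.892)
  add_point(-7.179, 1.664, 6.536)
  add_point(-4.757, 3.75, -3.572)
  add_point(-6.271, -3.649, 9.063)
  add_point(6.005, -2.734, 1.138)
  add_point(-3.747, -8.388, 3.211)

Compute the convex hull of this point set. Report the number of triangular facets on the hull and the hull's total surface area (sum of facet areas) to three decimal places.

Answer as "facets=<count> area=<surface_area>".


18 of the 19 inputs are extreme points: [0, 1, 2, 3, 4, 5, 6, 7, 8, 9, 10, 12, 13, 14, 15, 16, 17, 18].

Area of each hull facet:
  f1: (p5, p0, p3) → 38.3685
  f2: (p14, p2, p7) → 69.2114
  f3: (p14, p1, p7) → 38.4080
  f4: (p10, p5, p7) → 96.2463
  f5: (p10, p1, p3) → 21.2091
  f6: (p10, p1, p7) → 28.9732
  f7: (p9, p0, p3) → 12.9634
  f8: (p9, p18, p0) → 33.1572
  f9: (p12, p17, p7) → 22.7133
  f10: (p12, p17, p0) → 22.3950
  f11: (p4, p2, p7) → 36.6392
  f12: (p4, p17, p7) → 43.4399
  f13: (p4, p18, p0) → 44.0346
  f14: (p4, p17, p0) → 55.5704
  f15: (p6, p1, p3) → 26.6886
  f16: (p6, p14, p1) → 8.6455
  f17: (p15, p5, p3) → 25.8800
  f18: (p15, p10, p3) → 12.5822
  f19: (p15, p10, p5) → 14.7572
  f20: (p13, p12, p0) → 19.3434
  f21: (p13, p12, p7) → 25.0328
  f22: (p16, p4, p18) → 29.4825
  f23: (p16, p6, p14) → 10.0487
  f24: (p16, p14, p2) → 27.0423
  f25: (p16, p4, p2) → 27.6243
  f26: (p16, p9, p18) → 35.4650
  f27: (p16, p9, p3) → 41.6548
  f28: (p16, p6, p3) → 9.9989
  f29: (p8, p5, p0) → 5.9834
  f30: (p8, p13, p0) → 6.0036
  f31: (p8, p5, p7) → 11.0372
  f32: (p8, p13, p7) → 9.6074
Σ area = 910.207

Euler: V−E+F = 18−48+32 = 2.

facets=32 area=910.207


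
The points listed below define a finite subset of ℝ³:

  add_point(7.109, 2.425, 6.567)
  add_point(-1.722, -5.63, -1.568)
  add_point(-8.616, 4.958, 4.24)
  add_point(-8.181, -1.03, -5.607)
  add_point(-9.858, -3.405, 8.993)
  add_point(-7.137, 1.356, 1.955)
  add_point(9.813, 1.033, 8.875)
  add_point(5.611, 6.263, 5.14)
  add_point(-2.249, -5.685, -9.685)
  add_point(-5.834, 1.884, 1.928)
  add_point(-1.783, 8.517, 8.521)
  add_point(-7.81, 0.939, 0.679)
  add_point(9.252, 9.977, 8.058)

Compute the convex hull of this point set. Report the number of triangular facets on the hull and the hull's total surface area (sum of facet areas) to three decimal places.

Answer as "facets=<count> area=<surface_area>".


Hull vertices (8/13): indices [1, 2, 3, 4, 6, 8, 10, 12].

Per-facet area ½‖(b−a)×(c−a)‖:
  f1: (p8, p12, p6) → 102.3168
  f2: (p10, p6, p4) → 99.4283
  f3: (p10, p12, p6) → 49.9954
  f4: (p10, p2, p4) → 41.7954
  f5: (p10, p2, p12) → 29.4165
  f6: (p1, p6, p4) → 113.3157
  f7: (p1, p8, p4) → 36.8630
  f8: (p1, p8, p6) → 51.5697
  f9: (p3, p8, p12) → 106.0034
  f10: (p3, p2, p12) → 105.0824
  f11: (p3, p8, p4) → 56.7266
  f12: (p3, p2, p4) → 55.9131
Σ area = 848.426

Euler: V−E+F = 8−18+12 = 2.

facets=12 area=848.426


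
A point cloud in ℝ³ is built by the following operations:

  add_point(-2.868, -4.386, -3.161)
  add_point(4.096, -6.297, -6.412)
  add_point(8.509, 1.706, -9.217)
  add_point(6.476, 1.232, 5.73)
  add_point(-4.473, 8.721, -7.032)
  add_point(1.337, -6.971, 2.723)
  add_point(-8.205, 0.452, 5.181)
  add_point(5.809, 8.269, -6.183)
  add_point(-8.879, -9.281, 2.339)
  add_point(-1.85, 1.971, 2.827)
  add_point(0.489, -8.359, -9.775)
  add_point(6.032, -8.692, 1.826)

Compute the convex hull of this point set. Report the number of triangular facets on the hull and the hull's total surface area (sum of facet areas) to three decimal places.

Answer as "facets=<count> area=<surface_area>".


Hull vertices (9/12): indices [1, 2, 3, 4, 6, 7, 8, 10, 11].

Per-facet area ½‖(b−a)×(c−a)‖:
  f1: (p11, p3, p8) → 79.5137
  f2: (p11, p3, p2) → 76.1025
  f3: (p10, p4, p8) → 134.2893
  f4: (p10, p4, p2) → 94.7112
  f5: (p10, p11, p8) → 88.0723
  f6: (p6, p4, p8) → 73.4329
  f7: (p6, p3, p8) → 74.1409
  f8: (p6, p3, p4) → 108.5402
  f9: (p7, p4, p2) → 37.2830
  f10: (p7, p3, p2) → 53.1271
  f11: (p7, p3, p4) → 70.8118
  f12: (p1, p11, p2) → 38.5070
  f13: (p1, p10, p2) → 22.8190
  f14: (p1, p10, p11) → 18.2003
Σ area = 969.551

Euler characteristic 9−21+14 = 2 ✓

facets=14 area=969.551


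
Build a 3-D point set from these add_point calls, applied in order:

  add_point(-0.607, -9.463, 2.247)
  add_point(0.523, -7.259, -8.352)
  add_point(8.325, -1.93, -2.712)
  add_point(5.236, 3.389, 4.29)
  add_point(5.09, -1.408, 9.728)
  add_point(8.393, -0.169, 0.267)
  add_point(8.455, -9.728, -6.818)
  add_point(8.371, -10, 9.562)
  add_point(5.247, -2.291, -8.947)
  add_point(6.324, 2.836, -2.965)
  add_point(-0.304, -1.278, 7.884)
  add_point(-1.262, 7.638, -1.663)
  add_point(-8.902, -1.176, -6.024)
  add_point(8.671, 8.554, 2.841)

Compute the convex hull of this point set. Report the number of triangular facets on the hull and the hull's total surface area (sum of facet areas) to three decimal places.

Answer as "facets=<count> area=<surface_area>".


facets=16 area=995.581

10 of the 14 inputs are extreme points: [0, 1, 4, 6, 7, 8, 10, 11, 12, 13].

Area of each hull facet:
  f1: (p6, p7, p13) → 151.0607
  f2: (p6, p8, p13) → 64.8643
  f3: (p11, p10, p12) → 80.1970
  f4: (p11, p10, p13) → 68.1617
  f5: (p11, p8, p12) → 79.4489
  f6: (p11, p8, p13) → 75.3701
  f7: (p4, p7, p13) → 45.3053
  f8: (p4, p10, p13) → 35.9071
  f9: (p4, p10, p7) → 24.5381
  f10: (p0, p6, p7) → 73.9259
  f11: (p0, p10, p12) → 70.7201
  f12: (p0, p10, p7) → 54.1347
  f13: (p1, p8, p12) → 38.6292
  f14: (p1, p6, p8) → 26.4062
  f15: (p1, p0, p12) → 61.3792
  f16: (p1, p0, p6) → 45.5321
Σ area = 995.581

Euler characteristic 10−24+16 = 2 ✓


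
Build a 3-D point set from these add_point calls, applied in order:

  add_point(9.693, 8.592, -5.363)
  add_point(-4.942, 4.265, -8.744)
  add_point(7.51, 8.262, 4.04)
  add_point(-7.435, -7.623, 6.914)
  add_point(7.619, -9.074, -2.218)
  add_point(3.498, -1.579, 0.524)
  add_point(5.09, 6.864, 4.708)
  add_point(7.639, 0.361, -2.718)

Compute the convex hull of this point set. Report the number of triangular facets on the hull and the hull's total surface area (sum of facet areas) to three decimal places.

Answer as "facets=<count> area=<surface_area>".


facets=8 area=786.699

Hull vertices (6/8): indices [0, 1, 2, 3, 4, 6].

Facet areas (half cross-product norm):
  f1: (p1, p4, p3) → 154.8526
  f2: (p1, p4, p0) → 132.7362
  f3: (p2, p4, p3) → 157.3092
  f4: (p2, p4, p0) → 84.9184
  f5: (p2, p1, p0) → 75.4850
  f6: (p6, p1, p3) → 149.4153
  f7: (p6, p2, p3) → 9.4947
  f8: (p6, p2, p1) → 22.4877
Σ area = 786.699

Euler characteristic 6−12+8 = 2 ✓


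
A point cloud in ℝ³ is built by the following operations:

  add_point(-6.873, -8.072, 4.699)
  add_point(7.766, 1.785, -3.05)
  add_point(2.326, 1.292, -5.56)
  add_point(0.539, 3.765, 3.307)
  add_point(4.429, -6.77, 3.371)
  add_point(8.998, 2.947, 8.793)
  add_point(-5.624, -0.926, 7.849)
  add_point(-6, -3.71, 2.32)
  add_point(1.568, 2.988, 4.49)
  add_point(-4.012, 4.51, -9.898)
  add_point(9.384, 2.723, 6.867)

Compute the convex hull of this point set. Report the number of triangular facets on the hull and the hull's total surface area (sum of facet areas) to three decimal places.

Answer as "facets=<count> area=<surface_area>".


facets=16 area=656.675

Hull vertices (10/11): indices [0, 1, 2, 3, 4, 5, 6, 7, 9, 10].

Per-facet area ½‖(b−a)×(c−a)‖:
  f1: (p5, p9, p10) → 16.5727
  f2: (p4, p9, p0) → 106.2529
  f3: (p4, p5, p0) → 62.6971
  f4: (p4, p5, p10) → 10.5796
  f5: (p6, p5, p0) → 54.7138
  f6: (p1, p9, p10) → 55.9796
  f7: (p1, p4, p10) → 50.6495
  f8: (p7, p9, p0) → 17.1453
  f9: (p7, p6, p0) → 15.6393
  f10: (p7, p6, p9) → 40.5071
  f11: (p3, p5, p9) → 43.5160
  f12: (p3, p6, p9) → 60.2435
  f13: (p3, p6, p5) → 43.8813
  f14: (p2, p4, p9) → 32.6285
  f15: (p2, p1, p9) → 12.1359
  f16: (p2, p1, p4) → 33.5334
Σ area = 656.675

Euler: V−E+F = 10−24+16 = 2.


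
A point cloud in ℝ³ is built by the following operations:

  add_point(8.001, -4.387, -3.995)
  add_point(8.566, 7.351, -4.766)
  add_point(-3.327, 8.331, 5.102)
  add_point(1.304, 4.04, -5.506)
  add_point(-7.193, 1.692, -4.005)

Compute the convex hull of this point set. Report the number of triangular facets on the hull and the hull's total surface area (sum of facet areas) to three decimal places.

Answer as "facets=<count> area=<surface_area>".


5 of the 5 inputs are extreme points: [0, 1, 2, 3, 4].

Per-facet area ½‖(b−a)×(c−a)‖:
  f1: (p2, p1, p4) → 88.7406
  f2: (p2, p0, p4) → 97.0532
  f3: (p2, p0, p1) → 91.1706
  f4: (p3, p1, p4) → 10.7615
  f5: (p3, p0, p4) → 45.3684
  f6: (p3, p0, p1) → 42.1698
Σ area = 375.264

Check V−E+F: 5 − 9 + 6 = 2.

facets=6 area=375.264


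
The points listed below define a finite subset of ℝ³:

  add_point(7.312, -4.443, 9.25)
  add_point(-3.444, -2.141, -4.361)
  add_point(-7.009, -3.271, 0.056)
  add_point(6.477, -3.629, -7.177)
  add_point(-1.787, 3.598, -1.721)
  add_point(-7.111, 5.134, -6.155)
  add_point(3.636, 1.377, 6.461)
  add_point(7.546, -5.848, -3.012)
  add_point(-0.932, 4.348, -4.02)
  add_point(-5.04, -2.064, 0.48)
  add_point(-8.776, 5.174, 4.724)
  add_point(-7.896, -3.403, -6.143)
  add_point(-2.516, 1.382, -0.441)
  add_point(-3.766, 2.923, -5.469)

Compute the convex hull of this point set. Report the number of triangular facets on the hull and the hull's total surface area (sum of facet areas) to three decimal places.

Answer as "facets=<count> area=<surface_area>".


Extreme-point indices: [0, 2, 3, 5, 6, 7, 8, 10, 11] — 9 of 14 on the boundary.

Area of each hull facet:
  f1: (p0, p3, p7) → 17.9745
  f2: (p11, p3, p7) → 34.3858
  f3: (p2, p0, p10) → 83.5808
  f4: (p2, p11, p10) → 27.2210
  f5: (p2, p0, p7) → 90.4649
  f6: (p2, p11, p7) → 47.1683
  f7: (p6, p0, p3) → 54.9670
  f8: (p6, p8, p3) → 65.8263
  f9: (p6, p0, p10) → 32.3799
  f10: (p6, p8, p10) → 64.2322
  f11: (p5, p11, p3) → 61.5991
  f12: (p5, p8, p3) → 29.6561
  f13: (p5, p11, p10) → 47.1731
  f14: (p5, p8, p10) → 35.6545
Σ area = 692.283

Euler characteristic 9−21+14 = 2 ✓

facets=14 area=692.283


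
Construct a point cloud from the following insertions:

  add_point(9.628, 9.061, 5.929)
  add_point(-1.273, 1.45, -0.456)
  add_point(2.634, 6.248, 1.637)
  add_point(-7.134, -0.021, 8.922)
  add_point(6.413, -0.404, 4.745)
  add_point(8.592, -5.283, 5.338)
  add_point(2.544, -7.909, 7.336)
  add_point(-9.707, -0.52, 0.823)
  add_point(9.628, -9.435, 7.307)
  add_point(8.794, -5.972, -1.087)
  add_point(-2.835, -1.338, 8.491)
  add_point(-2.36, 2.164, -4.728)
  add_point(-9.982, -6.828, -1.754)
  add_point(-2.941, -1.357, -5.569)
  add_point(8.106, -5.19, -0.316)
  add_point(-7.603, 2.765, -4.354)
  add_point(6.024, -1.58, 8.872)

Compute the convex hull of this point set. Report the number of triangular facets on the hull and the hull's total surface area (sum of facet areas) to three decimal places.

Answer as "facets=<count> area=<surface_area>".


facets=18 area=928.987

11 of the 17 inputs are extreme points: [0, 3, 6, 7, 8, 9, 11, 12, 13, 15, 16].

Area of each hull facet:
  f1: (p9, p8, p12) → 85.2581
  f2: (p9, p8, p0) → 75.6382
  f3: (p7, p3, p12) → 26.2616
  f4: (p6, p8, p12) → 33.6080
  f5: (p6, p3, p12) → 78.7778
  f6: (p6, p3, p8) → 21.3004
  f7: (p16, p8, p0) → 38.8904
  f8: (p16, p3, p0) → 75.3671
  f9: (p16, p3, p8) → 49.9336
  f10: (p11, p9, p0) → 110.2255
  f11: (p15, p11, p0) → 37.2100
  f12: (p15, p3, p0) → 127.8090
  f13: (p15, p7, p3) → 21.3807
  f14: (p15, p7, p12) → 21.7420
  f15: (p13, p9, p12) → 61.6924
  f16: (p13, p11, p9) → 24.3691
  f17: (p13, p15, p12) → 29.8292
  f18: (p13, p15, p11) → 9.6937
Σ area = 928.987

Euler characteristic 11−27+18 = 2 ✓


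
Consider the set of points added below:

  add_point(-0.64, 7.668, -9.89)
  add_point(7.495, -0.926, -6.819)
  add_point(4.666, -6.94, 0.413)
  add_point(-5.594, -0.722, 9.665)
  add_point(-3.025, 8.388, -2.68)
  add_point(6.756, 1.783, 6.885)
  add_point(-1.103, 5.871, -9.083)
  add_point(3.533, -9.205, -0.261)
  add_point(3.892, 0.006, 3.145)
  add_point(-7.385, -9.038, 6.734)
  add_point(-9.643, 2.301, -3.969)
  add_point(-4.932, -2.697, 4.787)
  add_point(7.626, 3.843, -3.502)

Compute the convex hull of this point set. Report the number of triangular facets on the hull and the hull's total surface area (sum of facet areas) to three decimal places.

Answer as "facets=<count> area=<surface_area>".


Hull vertices (11/13): indices [0, 1, 2, 3, 4, 5, 6, 7, 9, 10, 12].

Area of each hull facet:
  f1: (p9, p7, p10) → 99.2558
  f2: (p9, p3, p10) → 64.4748
  f3: (p6, p7, p10) → 90.8326
  f4: (p6, p0, p10) → 7.8705
  f5: (p1, p0, p12) → 32.2583
  f6: (p1, p6, p7) → 60.3421
  f7: (p1, p6, p0) → 10.1448
  f8: (p4, p0, p12) → 40.7599
  f9: (p4, p3, p10) → 64.7495
  f10: (p4, p0, p10) → 34.6299
  f11: (p2, p1, p7) → 11.3988
  f12: (p5, p4, p12) → 61.5299
  f13: (p5, p4, p3) → 90.0006
  f14: (p5, p1, p12) → 28.3306
  f15: (p5, p2, p1) → 54.0122
  f16: (p5, p9, p3) → 55.3845
  f17: (p5, p9, p7) → 87.1212
  f18: (p5, p2, p7) → 5.8884
Σ area = 898.985

Euler: V−E+F = 11−27+18 = 2.

facets=18 area=898.985


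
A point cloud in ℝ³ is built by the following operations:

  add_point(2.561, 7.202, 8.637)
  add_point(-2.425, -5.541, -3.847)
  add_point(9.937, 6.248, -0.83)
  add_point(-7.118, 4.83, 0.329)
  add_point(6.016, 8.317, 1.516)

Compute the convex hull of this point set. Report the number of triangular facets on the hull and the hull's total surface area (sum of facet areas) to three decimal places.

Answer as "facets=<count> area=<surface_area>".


facets=6 area=369.580

Hull vertices (5/5): indices [0, 1, 2, 3, 4].

Per-facet area ½‖(b−a)×(c−a)‖:
  f1: (p1, p2, p3) → 97.8944
  f2: (p0, p1, p3) → 78.3517
  f3: (p0, p1, p2) → 101.2094
  f4: (p4, p2, p3) → 27.1988
  f5: (p4, p0, p3) → 50.5522
  f6: (p4, p0, p2) → 14.3735
Σ area = 369.580

Euler: V−E+F = 5−9+6 = 2.


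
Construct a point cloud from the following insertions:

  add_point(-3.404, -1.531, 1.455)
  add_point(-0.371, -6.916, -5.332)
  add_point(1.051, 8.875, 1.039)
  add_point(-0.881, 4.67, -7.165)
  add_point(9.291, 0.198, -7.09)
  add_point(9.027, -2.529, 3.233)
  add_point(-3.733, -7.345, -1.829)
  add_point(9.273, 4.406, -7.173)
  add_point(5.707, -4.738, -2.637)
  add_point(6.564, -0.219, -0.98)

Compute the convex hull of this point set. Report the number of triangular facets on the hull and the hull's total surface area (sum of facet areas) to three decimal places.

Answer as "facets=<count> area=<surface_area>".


facets=14 area=540.791

Points on the hull: [0, 1, 2, 3, 4, 5, 6, 7, 8] (9 of 10).

Triangle areas on the boundary:
  f1: (p8, p5, p6) → 30.8863
  f2: (p8, p5, p4) → 26.7454
  f3: (p0, p5, p6) → 42.0582
  f4: (p0, p5, p2) → 67.8266
  f5: (p0, p3, p6) → 36.2309
  f6: (p0, p3, p2) → 47.3999
  f7: (p1, p3, p6) → 28.2026
  f8: (p1, p3, p4) → 58.6448
  f9: (p1, p8, p6) → 15.9738
  f10: (p1, p8, p4) → 24.3431
  f11: (p7, p3, p4) → 21.3658
  f12: (p7, p3, p2) → 46.9401
  f13: (p7, p5, p4) → 21.6145
  f14: (p7, p5, p2) → 72.5591
Σ area = 540.791

Euler: V−E+F = 9−21+14 = 2.


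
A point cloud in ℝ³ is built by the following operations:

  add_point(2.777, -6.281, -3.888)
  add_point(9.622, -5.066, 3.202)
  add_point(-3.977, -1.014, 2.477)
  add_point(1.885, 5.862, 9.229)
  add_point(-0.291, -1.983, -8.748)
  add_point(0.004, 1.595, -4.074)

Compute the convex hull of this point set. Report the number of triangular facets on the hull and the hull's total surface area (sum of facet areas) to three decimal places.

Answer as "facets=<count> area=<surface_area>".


Points on the hull: [0, 1, 2, 3, 4, 5] (6 of 6).

Per-facet area ½‖(b−a)×(c−a)‖:
  f1: (p3, p1, p2) → 74.9409
  f2: (p0, p1, p2) → 52.9137
  f3: (p0, p4, p2) → 37.7841
  f4: (p0, p4, p1) → 25.2719
  f5: (p5, p3, p2) → 45.6453
  f6: (p5, p4, p2) → 21.6403
  f7: (p5, p3, p1) → 86.9533
  f8: (p5, p4, p1) → 40.0749
Σ area = 385.224

Euler characteristic 6−12+8 = 2 ✓

facets=8 area=385.224


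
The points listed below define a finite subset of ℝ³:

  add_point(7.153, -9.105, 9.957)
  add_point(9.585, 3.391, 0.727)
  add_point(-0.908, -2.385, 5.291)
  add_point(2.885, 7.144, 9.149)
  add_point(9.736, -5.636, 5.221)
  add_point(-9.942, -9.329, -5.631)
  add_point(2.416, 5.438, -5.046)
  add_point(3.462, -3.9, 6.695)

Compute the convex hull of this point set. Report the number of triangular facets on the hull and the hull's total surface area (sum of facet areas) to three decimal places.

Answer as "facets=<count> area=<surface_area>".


Points on the hull: [0, 1, 2, 3, 4, 5, 6] (7 of 8).

Area of each hull facet:
  f1: (p0, p4, p5) → 72.7738
  f2: (p0, p3, p4) → 48.0091
  f3: (p6, p4, p5) → 158.1312
  f4: (p6, p3, p5) → 136.3811
  f5: (p2, p3, p5) → 48.9539
  f6: (p2, p0, p5) → 82.0273
  f7: (p2, p0, p3) → 62.4496
  f8: (p1, p3, p4) → 57.4528
  f9: (p1, p6, p4) → 41.7499
  f10: (p1, p6, p3) → 53.6186
Σ area = 761.547

Euler: V−E+F = 7−15+10 = 2.

facets=10 area=761.547


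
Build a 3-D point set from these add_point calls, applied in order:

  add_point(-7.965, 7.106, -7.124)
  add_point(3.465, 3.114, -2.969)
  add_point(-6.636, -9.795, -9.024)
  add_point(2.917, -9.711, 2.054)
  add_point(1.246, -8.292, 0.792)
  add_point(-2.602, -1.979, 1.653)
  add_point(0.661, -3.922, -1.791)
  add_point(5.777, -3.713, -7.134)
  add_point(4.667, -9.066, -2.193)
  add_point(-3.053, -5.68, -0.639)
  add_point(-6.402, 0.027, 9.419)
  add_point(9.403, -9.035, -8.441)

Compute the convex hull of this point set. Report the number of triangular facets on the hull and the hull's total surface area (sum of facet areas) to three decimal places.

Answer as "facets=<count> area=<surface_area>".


Hull vertices (7/12): indices [0, 1, 2, 3, 7, 10, 11].

Area of each hull facet:
  f1: (p2, p11, p0) → 137.0014
  f2: (p10, p2, p0) → 147.2977
  f3: (p1, p10, p0) → 100.3214
  f4: (p3, p2, p11) → 86.2077
  f5: (p3, p10, p2) → 112.2938
  f6: (p3, p1, p11) → 78.7271
  f7: (p3, p1, p10) → 97.4329
  f8: (p7, p11, p0) → 20.4286
  f9: (p7, p1, p0) → 50.0786
  f10: (p7, p1, p11) → 10.9125
Σ area = 840.702

Euler: V−E+F = 7−15+10 = 2.

facets=10 area=840.702


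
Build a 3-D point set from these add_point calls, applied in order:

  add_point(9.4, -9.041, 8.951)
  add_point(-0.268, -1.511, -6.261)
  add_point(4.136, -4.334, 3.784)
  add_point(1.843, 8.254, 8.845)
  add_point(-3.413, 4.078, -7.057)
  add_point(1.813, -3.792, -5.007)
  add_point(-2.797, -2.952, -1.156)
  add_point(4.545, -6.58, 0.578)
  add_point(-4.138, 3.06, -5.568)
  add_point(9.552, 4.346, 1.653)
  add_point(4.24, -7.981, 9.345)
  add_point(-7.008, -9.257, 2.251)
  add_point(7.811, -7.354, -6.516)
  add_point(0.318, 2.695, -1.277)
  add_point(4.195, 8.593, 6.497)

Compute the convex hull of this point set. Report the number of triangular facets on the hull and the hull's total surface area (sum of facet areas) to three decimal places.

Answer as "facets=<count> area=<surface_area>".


Extreme-point indices: [0, 1, 3, 4, 8, 9, 10, 11, 12, 14] — 10 of 15 on the boundary.

Facet areas (half cross-product norm):
  f1: (p14, p4, p9) → 64.1248
  f2: (p12, p4, p9) → 101.3007
  f3: (p8, p4, p11) → 6.0373
  f4: (p1, p4, p11) → 40.6052
  f5: (p1, p12, p11) → 66.2682
  f6: (p1, p12, p4) → 14.1973
  f7: (p3, p10, p11) → 109.5611
  f8: (p3, p8, p11) → 121.2472
  f9: (p3, p14, p4) → 26.3149
  f10: (p3, p8, p4) → 14.8497
  f11: (p0, p12, p9) → 98.2136
  f12: (p0, p14, p9) → 63.0335
  f13: (p0, p12, p11) → 122.5918
  f14: (p0, p10, p11) → 22.7803
  f15: (p0, p3, p14) → 30.9821
  f16: (p0, p3, p10) → 40.8014
Σ area = 942.909

Check V−E+F: 10 − 24 + 16 = 2.

facets=16 area=942.909


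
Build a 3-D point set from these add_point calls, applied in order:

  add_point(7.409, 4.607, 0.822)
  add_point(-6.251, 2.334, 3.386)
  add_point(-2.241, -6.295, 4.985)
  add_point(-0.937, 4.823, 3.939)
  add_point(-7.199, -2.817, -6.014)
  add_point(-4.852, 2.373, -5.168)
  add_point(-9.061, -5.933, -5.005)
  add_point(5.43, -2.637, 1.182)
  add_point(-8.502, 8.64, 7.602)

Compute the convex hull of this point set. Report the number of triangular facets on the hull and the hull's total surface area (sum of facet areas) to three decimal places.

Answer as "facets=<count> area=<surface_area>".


facets=10 area=579.405

Hull vertices (7/9): indices [0, 2, 4, 5, 6, 7, 8].

Area of each hull facet:
  f1: (p2, p8, p6) → 98.6484
  f2: (p2, p8, p0) → 115.4701
  f3: (p5, p8, p0) → 98.9251
  f4: (p7, p2, p6) → 55.9596
  f5: (p7, p2, p0) → 27.5979
  f6: (p4, p5, p0) → 32.6943
  f7: (p4, p7, p0) → 53.3418
  f8: (p4, p7, p6) → 26.0608
  f9: (p4, p8, p6) → 32.1609
  f10: (p4, p5, p8) → 38.5462
Σ area = 579.405

Check V−E+F: 7 − 15 + 10 = 2.


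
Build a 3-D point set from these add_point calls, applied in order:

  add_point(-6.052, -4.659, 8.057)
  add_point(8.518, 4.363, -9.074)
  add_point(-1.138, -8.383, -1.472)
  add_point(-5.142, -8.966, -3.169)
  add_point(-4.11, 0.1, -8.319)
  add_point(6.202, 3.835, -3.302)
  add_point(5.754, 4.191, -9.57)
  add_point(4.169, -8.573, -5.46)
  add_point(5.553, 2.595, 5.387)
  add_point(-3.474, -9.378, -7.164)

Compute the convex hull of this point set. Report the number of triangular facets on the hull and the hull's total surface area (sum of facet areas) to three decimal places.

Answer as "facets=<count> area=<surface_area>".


facets=16 area=685.542

10 of the 10 inputs are extreme points: [0, 1, 2, 3, 4, 5, 6, 7, 8, 9].

Area of each hull facet:
  f1: (p6, p9, p1) → 19.1517
  f2: (p7, p9, p1) → 52.3095
  f3: (p4, p6, p9) → 48.5625
  f4: (p8, p7, p0) → 103.5112
  f5: (p8, p7, p1) → 95.2722
  f6: (p8, p4, p0) → 108.5348
  f7: (p2, p7, p0) → 19.2611
  f8: (p3, p4, p0) → 62.3976
  f9: (p3, p4, p9) → 20.8066
  f10: (p3, p2, p0) → 24.8906
  f11: (p3, p7, p9) → 16.8853
  f12: (p3, p2, p7) → 12.6744
  f13: (p5, p6, p1) → 8.5906
  f14: (p5, p8, p1) → 8.3849
  f15: (p5, p4, p6) → 33.7480
  f16: (p5, p8, p4) → 50.5607
Σ area = 685.542

Check V−E+F: 10 − 24 + 16 = 2.


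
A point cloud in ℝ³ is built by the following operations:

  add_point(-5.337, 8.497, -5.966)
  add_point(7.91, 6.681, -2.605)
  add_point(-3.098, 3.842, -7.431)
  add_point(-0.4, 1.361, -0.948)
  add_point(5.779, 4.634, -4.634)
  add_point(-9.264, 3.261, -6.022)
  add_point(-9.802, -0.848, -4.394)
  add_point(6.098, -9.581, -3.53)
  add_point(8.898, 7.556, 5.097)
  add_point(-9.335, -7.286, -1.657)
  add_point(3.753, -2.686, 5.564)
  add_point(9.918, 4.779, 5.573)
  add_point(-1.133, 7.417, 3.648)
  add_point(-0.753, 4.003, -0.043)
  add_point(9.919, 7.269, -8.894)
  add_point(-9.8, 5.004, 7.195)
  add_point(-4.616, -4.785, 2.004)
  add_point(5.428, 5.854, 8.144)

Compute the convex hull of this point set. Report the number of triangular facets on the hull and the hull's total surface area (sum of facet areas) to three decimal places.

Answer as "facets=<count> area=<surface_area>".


facets=24 area=1153.863

Points on the hull: [0, 2, 5, 6, 7, 8, 9, 10, 11, 12, 14, 15, 16, 17] (14 of 18).

Area of each hull facet:
  f1: (p2, p7, p6) → 72.7148
  f2: (p2, p7, p14) → 108.0520
  f3: (p2, p0, p14) → 35.5311
  f4: (p9, p7, p6) → 54.4411
  f5: (p11, p7, p14) → 118.5699
  f6: (p15, p9, p6) → 45.4148
  f7: (p8, p0, p14) → 105.5569
  f8: (p8, p11, p14) → 20.8831
  f9: (p8, p11, p17) → 7.2547
  f10: (p5, p2, p6) → 13.5624
  f11: (p5, p2, p0) → 15.7296
  f12: (p5, p15, p6) → 28.7857
  f13: (p5, p15, p0) → 43.4912
  f14: (p10, p9, p7) → 84.7850
  f15: (p10, p11, p7) → 53.2620
  f16: (p10, p11, p17) → 23.6227
  f17: (p10, p15, p17) → 67.0822
  f18: (p12, p15, p0) → 51.0046
  f19: (p12, p8, p0) → 45.5556
  f20: (p12, p15, p17) → 34.5140
  f21: (p12, p8, p17) → 19.6877
  f22: (p16, p15, p9) → 38.4456
  f23: (p16, p10, p9) → 8.8682
  f24: (p16, p10, p15) → 57.0482
Σ area = 1153.863

Euler: V−E+F = 14−36+24 = 2.


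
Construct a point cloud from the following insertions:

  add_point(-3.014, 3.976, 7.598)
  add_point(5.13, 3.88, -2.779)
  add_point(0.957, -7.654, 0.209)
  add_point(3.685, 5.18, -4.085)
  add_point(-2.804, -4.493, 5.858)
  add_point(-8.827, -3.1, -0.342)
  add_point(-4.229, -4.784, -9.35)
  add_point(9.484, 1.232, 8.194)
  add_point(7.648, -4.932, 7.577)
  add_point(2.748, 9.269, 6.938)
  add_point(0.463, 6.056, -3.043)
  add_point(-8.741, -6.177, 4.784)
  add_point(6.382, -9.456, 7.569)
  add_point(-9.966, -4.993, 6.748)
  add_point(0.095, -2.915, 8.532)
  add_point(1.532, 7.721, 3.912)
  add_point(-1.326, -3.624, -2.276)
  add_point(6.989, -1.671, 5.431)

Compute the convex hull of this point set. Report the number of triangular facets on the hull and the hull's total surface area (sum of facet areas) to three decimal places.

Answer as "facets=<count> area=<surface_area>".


14 of the 18 inputs are extreme points: [0, 1, 2, 3, 5, 6, 7, 8, 9, 10, 11, 12, 13, 14].

Area of each hull facet:
  f1: (p14, p12, p13) → 41.0837
  f2: (p14, p12, p7) → 43.9888
  f3: (p11, p12, p13) → 18.6024
  f4: (p11, p5, p13) → 7.1018
  f5: (p11, p5, p6) → 22.9675
  f6: (p0, p9, p7) → 41.4011
  f7: (p0, p14, p7) → 39.1134
  f8: (p0, p14, p13) → 38.6060
  f9: (p0, p5, p13) → 41.1870
  f10: (p1, p9, p7) → 55.1839
  f11: (p1, p3, p9) → 13.2581
  f12: (p1, p12, p6) → 120.0908
  f13: (p1, p3, p6) → 15.8994
  f14: (p10, p5, p6) → 63.2189
  f15: (p10, p3, p6) → 23.4132
  f16: (p10, p0, p5) → 64.4002
  f17: (p10, p3, p9) → 18.5386
  f18: (p10, p0, p9) → 40.4472
  f19: (p2, p12, p6) → 7.7672
  f20: (p2, p11, p6) → 60.6325
  f21: (p2, p11, p12) → 49.2664
  f22: (p8, p12, p7) → 1.4455
  f23: (p8, p1, p7) → 39.0777
  f24: (p8, p1, p12) → 26.8390
Σ area = 893.530

Check V−E+F: 14 − 36 + 24 = 2.

facets=24 area=893.530


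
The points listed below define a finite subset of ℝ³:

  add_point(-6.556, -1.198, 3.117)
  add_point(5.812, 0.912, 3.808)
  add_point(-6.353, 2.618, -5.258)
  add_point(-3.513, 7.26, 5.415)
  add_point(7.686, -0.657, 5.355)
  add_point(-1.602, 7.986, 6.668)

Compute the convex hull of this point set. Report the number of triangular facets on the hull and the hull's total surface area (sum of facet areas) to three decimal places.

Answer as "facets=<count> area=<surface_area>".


facets=8 area=286.307

Hull vertices (6/6): indices [0, 1, 2, 3, 4, 5].

Triangle areas on the boundary:
  f1: (p5, p4, p0) → 67.6769
  f2: (p2, p4, p0) → 66.0456
  f3: (p3, p5, p0) → 8.2883
  f4: (p3, p2, p0) → 42.1555
  f5: (p3, p2, p5) → 9.1324
  f6: (p1, p5, p4) → 11.4452
  f7: (p1, p2, p4) → 9.8749
  f8: (p1, p2, p5) → 71.6881
Σ area = 286.307

Check V−E+F: 6 − 12 + 8 = 2.


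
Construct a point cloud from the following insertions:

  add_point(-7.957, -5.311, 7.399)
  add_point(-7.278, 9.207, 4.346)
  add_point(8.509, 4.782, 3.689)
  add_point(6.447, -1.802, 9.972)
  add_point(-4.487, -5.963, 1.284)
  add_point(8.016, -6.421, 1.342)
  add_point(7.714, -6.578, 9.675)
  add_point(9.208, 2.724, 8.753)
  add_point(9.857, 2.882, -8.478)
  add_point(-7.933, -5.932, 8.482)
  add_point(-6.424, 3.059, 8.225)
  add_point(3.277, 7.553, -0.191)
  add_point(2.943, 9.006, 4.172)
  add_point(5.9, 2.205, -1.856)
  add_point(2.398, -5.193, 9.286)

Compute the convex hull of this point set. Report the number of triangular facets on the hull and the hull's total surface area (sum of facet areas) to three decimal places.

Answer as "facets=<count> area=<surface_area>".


facets=22 area=940.870

Points on the hull: [0, 1, 2, 3, 4, 5, 6, 7, 8, 9, 10, 11, 12] (13 of 15).

Facet areas (half cross-product norm):
  f1: (p4, p1, p0) → 52.1130
  f2: (p4, p1, p8) → 149.7211
  f3: (p4, p5, p8) → 84.9159
  f4: (p6, p5, p8) → 38.5113
  f5: (p6, p4, p5) → 52.1479
  f6: (p11, p1, p8) → 34.8269
  f7: (p11, p12, p8) → 14.1991
  f8: (p11, p12, p1) → 23.4650
  f9: (p7, p6, p8) → 81.1015
  f10: (p7, p6, p3) → 10.1228
  f11: (p7, p10, p3) → 37.2897
  f12: (p7, p10, p1) → 56.5850
  f13: (p7, p12, p1) → 39.5672
  f14: (p9, p10, p3) → 62.0237
  f15: (p9, p6, p3) → 37.2006
  f16: (p9, p1, p0) → 6.9360
  f17: (p9, p10, p1) → 18.9275
  f18: (p9, p4, p0) → 3.1664
  f19: (p9, p6, p4) → 58.4226
  f20: (p2, p12, p8) → 42.0419
  f21: (p2, p7, p8) → 18.9640
  f22: (p2, p7, p12) → 18.6209
Σ area = 940.870

Euler characteristic 13−33+22 = 2 ✓


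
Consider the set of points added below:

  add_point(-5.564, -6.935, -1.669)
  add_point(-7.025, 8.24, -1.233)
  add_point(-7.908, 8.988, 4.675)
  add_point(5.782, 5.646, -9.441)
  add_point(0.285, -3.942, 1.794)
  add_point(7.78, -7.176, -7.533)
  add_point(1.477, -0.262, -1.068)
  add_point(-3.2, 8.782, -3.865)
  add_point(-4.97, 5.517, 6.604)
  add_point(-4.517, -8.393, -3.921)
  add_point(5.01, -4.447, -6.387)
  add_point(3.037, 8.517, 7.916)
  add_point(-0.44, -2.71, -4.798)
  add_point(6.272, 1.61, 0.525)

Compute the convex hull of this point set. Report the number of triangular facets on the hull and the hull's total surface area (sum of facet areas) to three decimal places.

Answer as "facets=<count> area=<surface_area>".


Points on the hull: [0, 1, 2, 3, 4, 5, 7, 8, 9, 11, 13] (11 of 14).

Triangle areas on the boundary:
  f1: (p3, p9, p5) → 84.4240
  f2: (p8, p11, p2) → 19.8828
  f3: (p4, p9, p5) → 51.4741
  f4: (p4, p8, p11) → 51.0853
  f5: (p13, p3, p5) → 60.7933
  f6: (p13, p11, p3) → 52.7125
  f7: (p13, p4, p5) → 47.4017
  f8: (p13, p4, p11) → 43.6166
  f9: (p7, p3, p9) → 92.5861
  f10: (p7, p1, p9) → 39.6302
  f11: (p7, p11, p3) → 73.3796
  f12: (p7, p11, p2) → 54.4150
  f13: (p7, p1, p2) → 10.5940
  f14: (p0, p4, p9) → 10.2593
  f15: (p0, p4, p8) → 43.3947
  f16: (p0, p8, p2) → 34.6804
  f17: (p0, p1, p2) → 45.2739
  f18: (p0, p1, p9) → 18.1806
Σ area = 833.784

Euler: V−E+F = 11−27+18 = 2.

facets=18 area=833.784


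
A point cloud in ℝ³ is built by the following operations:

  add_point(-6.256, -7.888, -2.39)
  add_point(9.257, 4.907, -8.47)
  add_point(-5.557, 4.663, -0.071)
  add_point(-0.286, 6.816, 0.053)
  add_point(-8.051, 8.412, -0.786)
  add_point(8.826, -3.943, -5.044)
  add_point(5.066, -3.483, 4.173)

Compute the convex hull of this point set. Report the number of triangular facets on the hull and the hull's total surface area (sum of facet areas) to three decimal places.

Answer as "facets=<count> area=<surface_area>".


Points on the hull: [0, 1, 2, 3, 4, 5, 6] (7 of 7).

Facet areas (half cross-product norm):
  f1: (p0, p1, p4) → 150.4887
  f2: (p5, p0, p1) → 70.7411
  f3: (p5, p6, p1) → 45.0367
  f4: (p5, p6, p0) → 68.0727
  f5: (p3, p1, p4) → 37.8654
  f6: (p3, p6, p4) → 38.2846
  f7: (p3, p6, p1) → 77.6480
  f8: (p2, p0, p4) → 19.3056
  f9: (p2, p6, p4) → 11.0825
  f10: (p2, p6, p0) → 79.0627
Σ area = 597.588

Euler characteristic 7−15+10 = 2 ✓

facets=10 area=597.588


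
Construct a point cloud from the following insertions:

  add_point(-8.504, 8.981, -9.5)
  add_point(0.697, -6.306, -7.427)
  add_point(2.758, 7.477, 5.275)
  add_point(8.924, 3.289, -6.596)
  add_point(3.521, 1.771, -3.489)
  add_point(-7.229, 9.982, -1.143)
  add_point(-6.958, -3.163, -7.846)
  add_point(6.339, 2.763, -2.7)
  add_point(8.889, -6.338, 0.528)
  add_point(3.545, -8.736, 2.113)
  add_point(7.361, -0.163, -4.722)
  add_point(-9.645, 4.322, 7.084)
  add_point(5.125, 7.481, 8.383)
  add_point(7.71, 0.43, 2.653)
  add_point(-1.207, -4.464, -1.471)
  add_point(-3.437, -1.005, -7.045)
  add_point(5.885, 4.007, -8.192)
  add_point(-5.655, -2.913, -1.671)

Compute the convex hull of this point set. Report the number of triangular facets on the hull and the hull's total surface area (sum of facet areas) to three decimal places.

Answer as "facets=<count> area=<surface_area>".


Extreme-point indices: [0, 1, 3, 5, 6, 8, 9, 11, 12, 13, 16, 17] — 12 of 18 on the boundary.

Facet areas (half cross-product norm):
  f1: (p12, p9, p11) → 125.7060
  f2: (p12, p0, p3) → 146.7735
  f3: (p6, p0, p11) → 98.3832
  f4: (p8, p12, p9) → 49.5599
  f5: (p5, p0, p11) → 31.8140
  f6: (p5, p12, p11) → 74.8672
  f7: (p5, p12, p0) → 48.6491
  f8: (p17, p9, p11) → 65.5077
  f9: (p17, p6, p11) → 28.3424
  f10: (p17, p6, p9) → 32.2144
  f11: (p16, p0, p3) → 10.3983
  f12: (p13, p12, p3) → 42.4259
  f13: (p13, p8, p3) → 35.0695
  f14: (p13, p8, p12) → 12.7693
  f15: (p1, p6, p9) → 39.0272
  f16: (p1, p8, p9) → 30.9613
  f17: (p1, p8, p3) → 62.2259
  f18: (p1, p16, p3) → 19.9702
  f19: (p1, p6, p0) → 44.4593
  f20: (p1, p16, p0) → 87.6864
Σ area = 1086.811

Euler characteristic 12−30+20 = 2 ✓

facets=20 area=1086.811


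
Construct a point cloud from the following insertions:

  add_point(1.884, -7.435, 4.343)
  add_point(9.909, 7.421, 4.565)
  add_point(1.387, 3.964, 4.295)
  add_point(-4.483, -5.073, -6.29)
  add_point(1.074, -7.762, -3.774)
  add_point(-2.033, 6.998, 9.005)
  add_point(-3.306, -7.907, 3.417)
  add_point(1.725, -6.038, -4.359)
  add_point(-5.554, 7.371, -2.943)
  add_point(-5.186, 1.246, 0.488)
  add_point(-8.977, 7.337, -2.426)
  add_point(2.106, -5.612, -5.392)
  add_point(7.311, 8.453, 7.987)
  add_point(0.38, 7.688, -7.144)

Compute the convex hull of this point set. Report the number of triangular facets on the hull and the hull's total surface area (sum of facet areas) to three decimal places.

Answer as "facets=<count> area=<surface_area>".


facets=16 area=862.635

Extreme-point indices: [0, 1, 3, 4, 5, 6, 10, 11, 12, 13] — 10 of 14 on the boundary.

Facet areas (half cross-product norm):
  f1: (p5, p6, p10) → 101.3263
  f2: (p12, p5, p10) → 57.9010
  f3: (p13, p11, p1) → 100.0799
  f4: (p13, p12, p10) → 87.2867
  f5: (p13, p12, p1) → 32.5001
  f6: (p3, p6, p10) → 69.9888
  f7: (p3, p13, p10) → 66.4552
  f8: (p3, p13, p11) → 43.9839
  f9: (p0, p12, p1) → 37.2319
  f10: (p0, p5, p6) → 41.2015
  f11: (p0, p12, p5) → 73.7983
  f12: (p4, p0, p6) → 20.7741
  f13: (p4, p3, p6) → 27.9163
  f14: (p4, p3, p11) → 9.3828
  f15: (p4, p11, p1) → 24.1937
  f16: (p4, p0, p1) → 68.6144
Σ area = 862.635

Euler: V−E+F = 10−24+16 = 2.


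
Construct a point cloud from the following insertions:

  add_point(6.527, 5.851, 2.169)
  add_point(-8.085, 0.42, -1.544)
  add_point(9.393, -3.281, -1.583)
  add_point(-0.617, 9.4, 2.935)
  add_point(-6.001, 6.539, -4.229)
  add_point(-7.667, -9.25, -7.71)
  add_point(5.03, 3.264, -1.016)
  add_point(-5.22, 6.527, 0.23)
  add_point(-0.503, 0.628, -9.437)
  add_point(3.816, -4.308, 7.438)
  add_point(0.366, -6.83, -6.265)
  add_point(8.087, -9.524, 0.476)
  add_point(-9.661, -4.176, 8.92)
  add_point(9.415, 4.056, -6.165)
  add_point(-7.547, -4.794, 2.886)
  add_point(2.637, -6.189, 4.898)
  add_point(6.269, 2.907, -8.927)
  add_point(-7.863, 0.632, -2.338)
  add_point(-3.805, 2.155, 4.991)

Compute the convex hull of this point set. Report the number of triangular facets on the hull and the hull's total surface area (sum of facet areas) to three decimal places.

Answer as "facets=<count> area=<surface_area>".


Points on the hull: [0, 1, 2, 3, 4, 5, 7, 8, 9, 10, 11, 12, 13, 16, 17] (15 of 19).

Area of each hull facet:
  f1: (p5, p11, p12) → 146.5305
  f2: (p16, p11, p13) → 32.9313
  f3: (p16, p5, p8) → 26.8008
  f4: (p9, p11, p12) → 56.0463
  f5: (p2, p11, p13) → 8.7562
  f6: (p2, p0, p13) → 36.8555
  f7: (p2, p9, p11) → 31.8542
  f8: (p2, p9, p0) → 50.8987
  f9: (p10, p5, p11) → 31.1565
  f10: (p10, p16, p11) → 61.9592
  f11: (p10, p16, p5) → 36.7521
  f12: (p4, p16, p13) → 27.5758
  f13: (p4, p16, p8) → 32.7505
  f14: (p4, p5, p8) → 58.9853
  f15: (p4, p17, p5) → 27.4654
  f16: (p3, p0, p13) → 31.9697
  f17: (p3, p4, p13) → 67.1961
  f18: (p3, p9, p12) → 98.5833
  f19: (p3, p9, p0) → 46.6972
  f20: (p1, p4, p12) → 27.2977
  f21: (p1, p4, p17) → 2.2560
  f22: (p1, p5, p12) → 65.3835
  f23: (p1, p17, p5) → 4.6585
  f24: (p7, p4, p12) → 27.5928
  f25: (p7, p3, p12) → 41.6691
  f26: (p7, p3, p4) → 11.2832
Σ area = 1091.905

Euler: V−E+F = 15−39+26 = 2.

facets=26 area=1091.905


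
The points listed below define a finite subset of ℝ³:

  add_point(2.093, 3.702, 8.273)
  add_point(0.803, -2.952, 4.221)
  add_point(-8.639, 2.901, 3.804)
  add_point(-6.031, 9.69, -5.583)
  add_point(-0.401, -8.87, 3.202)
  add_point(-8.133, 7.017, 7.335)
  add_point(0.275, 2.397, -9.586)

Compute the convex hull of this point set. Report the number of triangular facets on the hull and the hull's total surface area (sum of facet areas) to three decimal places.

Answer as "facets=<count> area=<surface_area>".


7 of the 7 inputs are extreme points: [0, 1, 2, 3, 4, 5, 6].

Facet areas (half cross-product norm):
  f1: (p6, p4, p2) → 107.1385
  f2: (p3, p6, p2) → 61.9402
  f3: (p3, p6, p0) → 87.2744
  f4: (p5, p4, p2) → 31.5466
  f5: (p5, p4, p0) → 74.1488
  f6: (p5, p3, p2) → 32.2800
  f7: (p5, p3, p0) → 72.0713
  f8: (p1, p4, p0) → 8.7844
  f9: (p1, p6, p0) → 57.5472
  f10: (p1, p6, p4) → 44.5735
Σ area = 577.305

Check V−E+F: 7 − 15 + 10 = 2.

facets=10 area=577.305
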